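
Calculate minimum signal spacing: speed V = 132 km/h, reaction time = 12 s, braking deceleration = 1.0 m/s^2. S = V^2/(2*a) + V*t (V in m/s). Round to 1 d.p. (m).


V = 132 / 3.6 = 36.6667 m/s
Braking distance = 36.6667^2 / (2*1.0) = 672.2222 m
Sighting distance = 36.6667 * 12 = 440.0 m
S = 672.2222 + 440.0 = 1112.2 m

1112.2


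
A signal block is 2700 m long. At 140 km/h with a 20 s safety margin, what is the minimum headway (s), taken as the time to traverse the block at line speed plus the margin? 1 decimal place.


V = 140 / 3.6 = 38.8889 m/s
Block traversal time = 2700 / 38.8889 = 69.4286 s
Headway = 69.4286 + 20
Headway = 89.4 s

89.4


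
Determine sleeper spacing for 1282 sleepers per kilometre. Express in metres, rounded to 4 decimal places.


Spacing = 1000 m / number of sleepers
Spacing = 1000 / 1282
Spacing = 0.7800 m

0.7800


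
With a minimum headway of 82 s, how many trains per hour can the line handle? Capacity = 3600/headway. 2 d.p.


Capacity = 3600 / headway
Capacity = 3600 / 82
Capacity = 43.90 trains/hour

43.90


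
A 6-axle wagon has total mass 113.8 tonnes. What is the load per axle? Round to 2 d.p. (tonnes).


Load per axle = total weight / number of axles
Load = 113.8 / 6
Load = 18.97 tonnes

18.97


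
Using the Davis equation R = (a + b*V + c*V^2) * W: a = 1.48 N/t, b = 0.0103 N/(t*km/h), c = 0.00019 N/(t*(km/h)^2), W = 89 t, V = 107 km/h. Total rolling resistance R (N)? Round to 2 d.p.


b*V = 0.0103 * 107 = 1.1021
c*V^2 = 0.00019 * 11449 = 2.17531
R_per_t = 1.48 + 1.1021 + 2.17531 = 4.75741 N/t
R_total = 4.75741 * 89 = 423.41 N

423.41


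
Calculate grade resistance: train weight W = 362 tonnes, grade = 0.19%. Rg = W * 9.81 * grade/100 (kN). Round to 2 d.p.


Rg = W * 9.81 * grade / 100
Rg = 362 * 9.81 * 0.19 / 100
Rg = 3551.22 * 0.0019
Rg = 6.75 kN

6.75


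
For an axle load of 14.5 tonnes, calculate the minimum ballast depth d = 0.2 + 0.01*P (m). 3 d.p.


d = 0.2 + 0.01 * 14.5
d = 0.2 + 0.145
d = 0.345 m

0.345


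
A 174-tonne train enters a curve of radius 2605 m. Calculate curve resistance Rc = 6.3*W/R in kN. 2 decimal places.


Rc = 6.3 * W / R
Rc = 6.3 * 174 / 2605
Rc = 1096.2 / 2605
Rc = 0.42 kN

0.42


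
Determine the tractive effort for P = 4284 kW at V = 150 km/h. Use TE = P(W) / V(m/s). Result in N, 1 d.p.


Convert: P = 4284 kW = 4284000 W
V = 150 / 3.6 = 41.6667 m/s
TE = 4284000 / 41.6667
TE = 102816.0 N

102816.0


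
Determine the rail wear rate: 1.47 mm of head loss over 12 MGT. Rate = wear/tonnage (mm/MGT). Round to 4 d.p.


Wear rate = total wear / cumulative tonnage
Rate = 1.47 / 12
Rate = 0.1225 mm/MGT

0.1225


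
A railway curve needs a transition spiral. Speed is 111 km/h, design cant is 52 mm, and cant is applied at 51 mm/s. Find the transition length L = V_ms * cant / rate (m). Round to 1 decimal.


Convert speed: V = 111 / 3.6 = 30.8333 m/s
L = 30.8333 * 52 / 51
L = 1603.3333 / 51
L = 31.4 m

31.4


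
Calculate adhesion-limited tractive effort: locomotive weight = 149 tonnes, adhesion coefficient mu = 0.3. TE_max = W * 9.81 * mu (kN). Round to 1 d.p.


TE_max = W * g * mu
TE_max = 149 * 9.81 * 0.3
TE_max = 1461.69 * 0.3
TE_max = 438.5 kN

438.5


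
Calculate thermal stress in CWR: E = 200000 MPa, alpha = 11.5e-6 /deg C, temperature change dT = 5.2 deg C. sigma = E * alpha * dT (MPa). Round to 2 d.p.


sigma = E * alpha * dT
sigma = 200000 * 11.5e-6 * 5.2
sigma = 2.3 * 5.2
sigma = 11.96 MPa

11.96


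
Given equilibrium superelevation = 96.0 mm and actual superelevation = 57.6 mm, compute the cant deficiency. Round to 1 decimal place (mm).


Cant deficiency = equilibrium cant - actual cant
CD = 96.0 - 57.6
CD = 38.4 mm

38.4


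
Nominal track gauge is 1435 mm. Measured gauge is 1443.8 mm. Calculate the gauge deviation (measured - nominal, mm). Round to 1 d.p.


Deviation = measured - nominal
Deviation = 1443.8 - 1435
Deviation = 8.8 mm

8.8


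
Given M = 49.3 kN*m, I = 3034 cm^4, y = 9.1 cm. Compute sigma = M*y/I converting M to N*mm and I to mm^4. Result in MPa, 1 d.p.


Convert units:
M = 49.3 kN*m = 49300000 N*mm
y = 9.1 cm = 91 mm
I = 3034 cm^4 = 30340000 mm^4
sigma = 49300000 * 91 / 30340000
sigma = 147.9 MPa

147.9


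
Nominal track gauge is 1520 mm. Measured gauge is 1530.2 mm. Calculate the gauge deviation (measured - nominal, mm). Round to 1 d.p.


Deviation = measured - nominal
Deviation = 1530.2 - 1520
Deviation = 10.2 mm

10.2


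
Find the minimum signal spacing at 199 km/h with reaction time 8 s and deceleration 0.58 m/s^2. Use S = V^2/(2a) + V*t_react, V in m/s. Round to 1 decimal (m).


V = 199 / 3.6 = 55.2778 m/s
Braking distance = 55.2778^2 / (2*0.58) = 2634.1661 m
Sighting distance = 55.2778 * 8 = 442.2222 m
S = 2634.1661 + 442.2222 = 3076.4 m

3076.4


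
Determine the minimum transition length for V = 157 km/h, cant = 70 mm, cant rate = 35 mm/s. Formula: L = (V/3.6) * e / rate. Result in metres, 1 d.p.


Convert speed: V = 157 / 3.6 = 43.6111 m/s
L = 43.6111 * 70 / 35
L = 3052.7778 / 35
L = 87.2 m

87.2


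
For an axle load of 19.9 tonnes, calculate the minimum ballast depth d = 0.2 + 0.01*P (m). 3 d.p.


d = 0.2 + 0.01 * 19.9
d = 0.2 + 0.199
d = 0.399 m

0.399


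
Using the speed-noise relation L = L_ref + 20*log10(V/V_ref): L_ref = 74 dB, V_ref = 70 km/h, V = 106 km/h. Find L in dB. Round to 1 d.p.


V/V_ref = 106 / 70 = 1.514286
log10(1.514286) = 0.180208
20 * 0.180208 = 3.6042
L = 74 + 3.6042 = 77.6 dB

77.6


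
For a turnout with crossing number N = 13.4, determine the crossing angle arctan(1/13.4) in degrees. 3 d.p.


1/N = 1/13.4 = 0.074627
angle = arctan(0.074627) = 0.074489 rad
angle = 0.074489 * 180/pi = 4.268 degrees

4.268


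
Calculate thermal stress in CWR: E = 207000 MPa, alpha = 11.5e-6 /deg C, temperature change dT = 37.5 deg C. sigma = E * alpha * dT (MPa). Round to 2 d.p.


sigma = E * alpha * dT
sigma = 207000 * 11.5e-6 * 37.5
sigma = 2.3805 * 37.5
sigma = 89.27 MPa

89.27


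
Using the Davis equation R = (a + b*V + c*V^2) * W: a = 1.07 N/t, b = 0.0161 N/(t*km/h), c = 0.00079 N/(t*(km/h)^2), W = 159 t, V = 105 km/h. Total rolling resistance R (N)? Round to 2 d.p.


b*V = 0.0161 * 105 = 1.6905
c*V^2 = 0.00079 * 11025 = 8.70975
R_per_t = 1.07 + 1.6905 + 8.70975 = 11.47025 N/t
R_total = 11.47025 * 159 = 1823.77 N

1823.77


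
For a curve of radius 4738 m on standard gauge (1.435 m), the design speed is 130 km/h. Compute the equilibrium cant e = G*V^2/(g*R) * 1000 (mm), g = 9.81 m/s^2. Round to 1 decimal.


Convert speed: V = 130 / 3.6 = 36.1111 m/s
Apply formula: e = 1.435 * 36.1111^2 / (9.81 * 4738)
e = 1.435 * 1304.0123 / 46479.78
e = 0.04026 m = 40.3 mm

40.3


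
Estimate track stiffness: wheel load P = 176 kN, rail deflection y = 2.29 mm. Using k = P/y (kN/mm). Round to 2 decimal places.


Track stiffness k = P / y
k = 176 / 2.29
k = 76.86 kN/mm

76.86


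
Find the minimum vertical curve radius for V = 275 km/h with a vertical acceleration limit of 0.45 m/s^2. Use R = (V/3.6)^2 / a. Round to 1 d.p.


Convert speed: V = 275 / 3.6 = 76.3889 m/s
V^2 = 5835.2623 m^2/s^2
R_v = 5835.2623 / 0.45
R_v = 12967.2 m

12967.2


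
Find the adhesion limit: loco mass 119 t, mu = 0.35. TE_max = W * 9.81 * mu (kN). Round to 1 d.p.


TE_max = W * g * mu
TE_max = 119 * 9.81 * 0.35
TE_max = 1167.39 * 0.35
TE_max = 408.6 kN

408.6


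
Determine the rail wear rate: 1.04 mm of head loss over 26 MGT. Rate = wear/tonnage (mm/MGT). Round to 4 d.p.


Wear rate = total wear / cumulative tonnage
Rate = 1.04 / 26
Rate = 0.0400 mm/MGT

0.0400


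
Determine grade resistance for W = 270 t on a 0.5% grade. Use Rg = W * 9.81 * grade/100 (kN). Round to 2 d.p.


Rg = W * 9.81 * grade / 100
Rg = 270 * 9.81 * 0.5 / 100
Rg = 2648.7 * 0.005
Rg = 13.24 kN

13.24


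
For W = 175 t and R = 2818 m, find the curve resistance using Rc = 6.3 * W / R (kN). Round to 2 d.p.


Rc = 6.3 * W / R
Rc = 6.3 * 175 / 2818
Rc = 1102.5 / 2818
Rc = 0.39 kN

0.39


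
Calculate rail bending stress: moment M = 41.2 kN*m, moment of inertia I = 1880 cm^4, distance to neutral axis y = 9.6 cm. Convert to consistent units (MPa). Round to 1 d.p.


Convert units:
M = 41.2 kN*m = 41200000 N*mm
y = 9.6 cm = 96 mm
I = 1880 cm^4 = 18800000 mm^4
sigma = 41200000 * 96 / 18800000
sigma = 210.4 MPa

210.4


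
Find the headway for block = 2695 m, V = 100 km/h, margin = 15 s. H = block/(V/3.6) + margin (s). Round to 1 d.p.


V = 100 / 3.6 = 27.7778 m/s
Block traversal time = 2695 / 27.7778 = 97.02 s
Headway = 97.02 + 15
Headway = 112.0 s

112.0


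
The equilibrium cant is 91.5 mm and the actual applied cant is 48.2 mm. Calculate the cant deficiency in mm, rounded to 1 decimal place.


Cant deficiency = equilibrium cant - actual cant
CD = 91.5 - 48.2
CD = 43.3 mm

43.3


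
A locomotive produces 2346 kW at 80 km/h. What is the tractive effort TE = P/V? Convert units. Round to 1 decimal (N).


Convert: P = 2346 kW = 2346000 W
V = 80 / 3.6 = 22.2222 m/s
TE = 2346000 / 22.2222
TE = 105570.0 N

105570.0


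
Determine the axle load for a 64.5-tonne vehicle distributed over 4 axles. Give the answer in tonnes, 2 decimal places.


Load per axle = total weight / number of axles
Load = 64.5 / 4
Load = 16.13 tonnes

16.13


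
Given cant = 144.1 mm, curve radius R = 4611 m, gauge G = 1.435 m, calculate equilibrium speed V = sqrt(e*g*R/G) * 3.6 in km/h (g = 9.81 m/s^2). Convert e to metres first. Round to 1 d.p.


Convert cant: e = 144.1 mm = 0.1441 m
V_ms = sqrt(0.1441 * 9.81 * 4611 / 1.435)
V_ms = sqrt(4542.304133) = 67.3966 m/s
V = 67.3966 * 3.6 = 242.6 km/h

242.6


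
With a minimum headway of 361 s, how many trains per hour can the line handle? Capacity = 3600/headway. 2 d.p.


Capacity = 3600 / headway
Capacity = 3600 / 361
Capacity = 9.97 trains/hour

9.97


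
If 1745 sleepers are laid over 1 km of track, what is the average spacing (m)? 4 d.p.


Spacing = 1000 m / number of sleepers
Spacing = 1000 / 1745
Spacing = 0.5731 m

0.5731


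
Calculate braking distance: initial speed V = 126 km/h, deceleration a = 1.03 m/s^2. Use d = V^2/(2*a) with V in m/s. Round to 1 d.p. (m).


Convert speed: V = 126 / 3.6 = 35.0 m/s
V^2 = 1225.0
d = 1225.0 / (2 * 1.03)
d = 1225.0 / 2.06
d = 594.7 m

594.7


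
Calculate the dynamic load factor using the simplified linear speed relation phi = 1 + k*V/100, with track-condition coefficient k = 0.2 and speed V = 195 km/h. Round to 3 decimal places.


phi = 1 + k * V / 100
phi = 1 + 0.2 * 195 / 100
phi = 1 + 0.39
phi = 1.390

1.390


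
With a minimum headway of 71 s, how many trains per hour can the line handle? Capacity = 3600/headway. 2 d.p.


Capacity = 3600 / headway
Capacity = 3600 / 71
Capacity = 50.70 trains/hour

50.70


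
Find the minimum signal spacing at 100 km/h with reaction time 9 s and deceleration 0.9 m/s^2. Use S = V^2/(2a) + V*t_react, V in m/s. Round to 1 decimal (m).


V = 100 / 3.6 = 27.7778 m/s
Braking distance = 27.7778^2 / (2*0.9) = 428.6694 m
Sighting distance = 27.7778 * 9 = 250.0 m
S = 428.6694 + 250.0 = 678.7 m

678.7


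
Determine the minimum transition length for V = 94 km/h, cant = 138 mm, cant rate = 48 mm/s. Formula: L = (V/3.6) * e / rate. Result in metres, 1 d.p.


Convert speed: V = 94 / 3.6 = 26.1111 m/s
L = 26.1111 * 138 / 48
L = 3603.3333 / 48
L = 75.1 m

75.1


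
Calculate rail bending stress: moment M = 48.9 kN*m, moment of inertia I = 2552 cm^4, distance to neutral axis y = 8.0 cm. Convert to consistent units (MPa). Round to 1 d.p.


Convert units:
M = 48.9 kN*m = 48900000 N*mm
y = 8.0 cm = 80 mm
I = 2552 cm^4 = 25520000 mm^4
sigma = 48900000 * 80 / 25520000
sigma = 153.3 MPa

153.3


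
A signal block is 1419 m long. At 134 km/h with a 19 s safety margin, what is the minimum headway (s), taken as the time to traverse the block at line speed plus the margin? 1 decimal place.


V = 134 / 3.6 = 37.2222 m/s
Block traversal time = 1419 / 37.2222 = 38.1224 s
Headway = 38.1224 + 19
Headway = 57.1 s

57.1


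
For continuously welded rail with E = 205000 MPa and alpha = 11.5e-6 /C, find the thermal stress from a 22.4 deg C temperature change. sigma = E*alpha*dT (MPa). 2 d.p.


sigma = E * alpha * dT
sigma = 205000 * 11.5e-6 * 22.4
sigma = 2.3575 * 22.4
sigma = 52.81 MPa

52.81


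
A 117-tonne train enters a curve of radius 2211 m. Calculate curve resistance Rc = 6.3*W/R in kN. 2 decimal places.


Rc = 6.3 * W / R
Rc = 6.3 * 117 / 2211
Rc = 737.1 / 2211
Rc = 0.33 kN

0.33


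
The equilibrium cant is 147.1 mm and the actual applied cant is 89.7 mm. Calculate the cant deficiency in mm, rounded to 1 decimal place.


Cant deficiency = equilibrium cant - actual cant
CD = 147.1 - 89.7
CD = 57.4 mm

57.4


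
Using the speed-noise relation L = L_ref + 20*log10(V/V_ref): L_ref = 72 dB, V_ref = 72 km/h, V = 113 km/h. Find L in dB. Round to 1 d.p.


V/V_ref = 113 / 72 = 1.569444
log10(1.569444) = 0.195746
20 * 0.195746 = 3.9149
L = 72 + 3.9149 = 75.9 dB

75.9


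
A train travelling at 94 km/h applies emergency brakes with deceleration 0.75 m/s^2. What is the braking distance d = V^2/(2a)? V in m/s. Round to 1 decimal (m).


Convert speed: V = 94 / 3.6 = 26.1111 m/s
V^2 = 681.7901
d = 681.7901 / (2 * 0.75)
d = 681.7901 / 1.5
d = 454.5 m

454.5


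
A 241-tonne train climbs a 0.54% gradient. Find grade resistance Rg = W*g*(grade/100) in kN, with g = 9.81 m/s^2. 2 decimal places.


Rg = W * 9.81 * grade / 100
Rg = 241 * 9.81 * 0.54 / 100
Rg = 2364.21 * 0.0054
Rg = 12.77 kN

12.77


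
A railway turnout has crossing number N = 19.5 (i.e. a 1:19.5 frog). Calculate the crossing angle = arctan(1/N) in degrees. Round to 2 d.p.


1/N = 1/19.5 = 0.051282
angle = arctan(0.051282) = 0.051237 rad
angle = 0.051237 * 180/pi = 2.94 degrees

2.94


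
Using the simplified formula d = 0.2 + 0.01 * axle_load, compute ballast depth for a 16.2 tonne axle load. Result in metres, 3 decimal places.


d = 0.2 + 0.01 * 16.2
d = 0.2 + 0.162
d = 0.362 m

0.362


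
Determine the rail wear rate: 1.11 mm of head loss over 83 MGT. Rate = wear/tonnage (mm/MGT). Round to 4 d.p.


Wear rate = total wear / cumulative tonnage
Rate = 1.11 / 83
Rate = 0.0134 mm/MGT

0.0134


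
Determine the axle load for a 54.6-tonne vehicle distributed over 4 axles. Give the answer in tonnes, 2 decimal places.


Load per axle = total weight / number of axles
Load = 54.6 / 4
Load = 13.65 tonnes

13.65


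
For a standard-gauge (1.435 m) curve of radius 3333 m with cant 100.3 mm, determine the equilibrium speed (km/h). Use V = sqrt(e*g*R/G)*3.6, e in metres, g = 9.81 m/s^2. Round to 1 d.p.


Convert cant: e = 100.3 mm = 0.1003 m
V_ms = sqrt(0.1003 * 9.81 * 3333 / 1.435)
V_ms = sqrt(2285.353323) = 47.8054 m/s
V = 47.8054 * 3.6 = 172.1 km/h

172.1


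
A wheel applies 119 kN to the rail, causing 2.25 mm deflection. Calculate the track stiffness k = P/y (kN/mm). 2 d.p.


Track stiffness k = P / y
k = 119 / 2.25
k = 52.89 kN/mm

52.89


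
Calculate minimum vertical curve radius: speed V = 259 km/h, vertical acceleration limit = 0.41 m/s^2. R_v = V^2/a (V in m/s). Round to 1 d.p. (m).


Convert speed: V = 259 / 3.6 = 71.9444 m/s
V^2 = 5176.0031 m^2/s^2
R_v = 5176.0031 / 0.41
R_v = 12624.4 m

12624.4


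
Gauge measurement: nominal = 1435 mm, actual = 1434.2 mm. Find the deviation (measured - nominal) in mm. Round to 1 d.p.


Deviation = measured - nominal
Deviation = 1434.2 - 1435
Deviation = -0.8 mm

-0.8


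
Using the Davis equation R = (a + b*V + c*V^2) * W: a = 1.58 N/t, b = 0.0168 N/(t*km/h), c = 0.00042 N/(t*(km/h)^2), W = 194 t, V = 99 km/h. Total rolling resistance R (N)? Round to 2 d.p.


b*V = 0.0168 * 99 = 1.6632
c*V^2 = 0.00042 * 9801 = 4.11642
R_per_t = 1.58 + 1.6632 + 4.11642 = 7.35962 N/t
R_total = 7.35962 * 194 = 1427.77 N

1427.77


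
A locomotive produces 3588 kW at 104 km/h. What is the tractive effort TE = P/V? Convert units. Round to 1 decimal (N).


Convert: P = 3588 kW = 3588000 W
V = 104 / 3.6 = 28.8889 m/s
TE = 3588000 / 28.8889
TE = 124200.0 N

124200.0


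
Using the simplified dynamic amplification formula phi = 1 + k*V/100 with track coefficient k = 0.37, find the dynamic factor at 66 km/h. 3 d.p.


phi = 1 + k * V / 100
phi = 1 + 0.37 * 66 / 100
phi = 1 + 0.2442
phi = 1.244

1.244


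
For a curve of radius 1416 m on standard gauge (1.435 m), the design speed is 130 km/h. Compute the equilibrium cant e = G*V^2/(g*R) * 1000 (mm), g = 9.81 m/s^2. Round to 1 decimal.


Convert speed: V = 130 / 3.6 = 36.1111 m/s
Apply formula: e = 1.435 * 36.1111^2 / (9.81 * 1416)
e = 1.435 * 1304.0123 / 13890.96
e = 0.13471 m = 134.7 mm

134.7


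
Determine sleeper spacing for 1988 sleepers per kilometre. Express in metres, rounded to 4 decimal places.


Spacing = 1000 m / number of sleepers
Spacing = 1000 / 1988
Spacing = 0.5030 m

0.5030


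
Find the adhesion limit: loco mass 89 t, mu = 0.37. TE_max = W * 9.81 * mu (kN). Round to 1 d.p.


TE_max = W * g * mu
TE_max = 89 * 9.81 * 0.37
TE_max = 873.09 * 0.37
TE_max = 323.0 kN

323.0


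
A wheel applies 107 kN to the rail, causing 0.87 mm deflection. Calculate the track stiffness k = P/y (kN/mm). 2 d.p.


Track stiffness k = P / y
k = 107 / 0.87
k = 122.99 kN/mm

122.99


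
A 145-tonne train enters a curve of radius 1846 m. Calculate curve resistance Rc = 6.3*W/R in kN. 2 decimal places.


Rc = 6.3 * W / R
Rc = 6.3 * 145 / 1846
Rc = 913.5 / 1846
Rc = 0.49 kN

0.49


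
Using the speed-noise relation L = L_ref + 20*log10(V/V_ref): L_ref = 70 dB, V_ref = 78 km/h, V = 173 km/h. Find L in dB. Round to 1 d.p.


V/V_ref = 173 / 78 = 2.217949
log10(2.217949) = 0.345952
20 * 0.345952 = 6.919
L = 70 + 6.919 = 76.9 dB

76.9


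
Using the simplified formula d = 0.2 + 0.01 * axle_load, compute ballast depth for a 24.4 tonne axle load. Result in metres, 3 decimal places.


d = 0.2 + 0.01 * 24.4
d = 0.2 + 0.244
d = 0.444 m

0.444


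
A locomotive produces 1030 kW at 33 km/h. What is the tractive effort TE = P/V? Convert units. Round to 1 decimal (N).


Convert: P = 1030 kW = 1030000 W
V = 33 / 3.6 = 9.1667 m/s
TE = 1030000 / 9.1667
TE = 112363.6 N

112363.6


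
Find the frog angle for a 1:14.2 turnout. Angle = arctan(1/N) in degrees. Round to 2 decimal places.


1/N = 1/14.2 = 0.070423
angle = arctan(0.070423) = 0.070306 rad
angle = 0.070306 * 180/pi = 4.03 degrees

4.03


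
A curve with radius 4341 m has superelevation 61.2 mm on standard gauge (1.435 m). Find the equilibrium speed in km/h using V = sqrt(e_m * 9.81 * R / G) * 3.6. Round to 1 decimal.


Convert cant: e = 61.2 mm = 0.0612 m
V_ms = sqrt(0.0612 * 9.81 * 4341 / 1.435)
V_ms = sqrt(1816.177597) = 42.6166 m/s
V = 42.6166 * 3.6 = 153.4 km/h

153.4


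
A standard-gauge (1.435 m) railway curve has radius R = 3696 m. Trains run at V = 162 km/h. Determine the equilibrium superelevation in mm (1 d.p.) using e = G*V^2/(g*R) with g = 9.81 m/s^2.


Convert speed: V = 162 / 3.6 = 45.0 m/s
Apply formula: e = 1.435 * 45.0^2 / (9.81 * 3696)
e = 1.435 * 2025.0 / 36257.76
e = 0.080145 m = 80.1 mm

80.1


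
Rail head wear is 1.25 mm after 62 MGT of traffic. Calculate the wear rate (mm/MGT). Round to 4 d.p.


Wear rate = total wear / cumulative tonnage
Rate = 1.25 / 62
Rate = 0.0202 mm/MGT

0.0202


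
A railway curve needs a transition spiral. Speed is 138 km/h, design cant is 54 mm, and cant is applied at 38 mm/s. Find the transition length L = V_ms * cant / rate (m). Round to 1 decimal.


Convert speed: V = 138 / 3.6 = 38.3333 m/s
L = 38.3333 * 54 / 38
L = 2070.0 / 38
L = 54.5 m

54.5


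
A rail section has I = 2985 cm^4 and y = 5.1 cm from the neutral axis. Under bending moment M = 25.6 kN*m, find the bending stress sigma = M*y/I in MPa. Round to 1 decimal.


Convert units:
M = 25.6 kN*m = 25600000 N*mm
y = 5.1 cm = 51 mm
I = 2985 cm^4 = 29850000 mm^4
sigma = 25600000 * 51 / 29850000
sigma = 43.7 MPa

43.7


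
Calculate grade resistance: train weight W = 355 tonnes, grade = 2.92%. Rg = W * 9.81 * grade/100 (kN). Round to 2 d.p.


Rg = W * 9.81 * grade / 100
Rg = 355 * 9.81 * 2.92 / 100
Rg = 3482.55 * 0.0292
Rg = 101.69 kN

101.69


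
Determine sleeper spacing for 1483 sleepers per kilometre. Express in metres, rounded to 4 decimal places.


Spacing = 1000 m / number of sleepers
Spacing = 1000 / 1483
Spacing = 0.6743 m

0.6743


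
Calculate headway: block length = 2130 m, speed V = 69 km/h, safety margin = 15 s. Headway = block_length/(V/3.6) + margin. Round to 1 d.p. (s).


V = 69 / 3.6 = 19.1667 m/s
Block traversal time = 2130 / 19.1667 = 111.1304 s
Headway = 111.1304 + 15
Headway = 126.1 s

126.1


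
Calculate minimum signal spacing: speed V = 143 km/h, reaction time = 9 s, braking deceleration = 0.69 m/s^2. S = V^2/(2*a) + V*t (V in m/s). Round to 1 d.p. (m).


V = 143 / 3.6 = 39.7222 m/s
Braking distance = 39.7222^2 / (2*0.69) = 1143.3731 m
Sighting distance = 39.7222 * 9 = 357.5 m
S = 1143.3731 + 357.5 = 1500.9 m

1500.9


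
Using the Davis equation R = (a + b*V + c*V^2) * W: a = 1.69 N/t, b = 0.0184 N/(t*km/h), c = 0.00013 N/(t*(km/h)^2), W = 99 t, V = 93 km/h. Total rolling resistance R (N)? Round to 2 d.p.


b*V = 0.0184 * 93 = 1.7112
c*V^2 = 0.00013 * 8649 = 1.12437
R_per_t = 1.69 + 1.7112 + 1.12437 = 4.52557 N/t
R_total = 4.52557 * 99 = 448.03 N

448.03


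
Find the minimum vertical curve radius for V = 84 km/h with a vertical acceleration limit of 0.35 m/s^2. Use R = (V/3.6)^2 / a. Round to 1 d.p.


Convert speed: V = 84 / 3.6 = 23.3333 m/s
V^2 = 544.4444 m^2/s^2
R_v = 544.4444 / 0.35
R_v = 1555.6 m

1555.6


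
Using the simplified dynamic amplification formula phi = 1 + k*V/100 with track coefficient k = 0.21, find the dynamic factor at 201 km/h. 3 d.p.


phi = 1 + k * V / 100
phi = 1 + 0.21 * 201 / 100
phi = 1 + 0.4221
phi = 1.422

1.422


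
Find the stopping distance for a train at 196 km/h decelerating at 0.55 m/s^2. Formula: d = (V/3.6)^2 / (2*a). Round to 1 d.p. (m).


Convert speed: V = 196 / 3.6 = 54.4444 m/s
V^2 = 2964.1975
d = 2964.1975 / (2 * 0.55)
d = 2964.1975 / 1.1
d = 2694.7 m

2694.7


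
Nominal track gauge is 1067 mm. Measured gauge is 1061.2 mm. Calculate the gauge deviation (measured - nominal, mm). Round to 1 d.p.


Deviation = measured - nominal
Deviation = 1061.2 - 1067
Deviation = -5.8 mm

-5.8


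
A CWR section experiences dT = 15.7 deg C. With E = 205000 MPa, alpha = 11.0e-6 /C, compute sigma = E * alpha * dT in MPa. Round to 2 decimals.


sigma = E * alpha * dT
sigma = 205000 * 11.0e-6 * 15.7
sigma = 2.255 * 15.7
sigma = 35.40 MPa

35.40


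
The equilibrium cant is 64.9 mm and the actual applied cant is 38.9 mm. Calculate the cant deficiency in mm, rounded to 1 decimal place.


Cant deficiency = equilibrium cant - actual cant
CD = 64.9 - 38.9
CD = 26.0 mm

26.0


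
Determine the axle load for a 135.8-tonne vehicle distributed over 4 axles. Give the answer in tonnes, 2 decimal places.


Load per axle = total weight / number of axles
Load = 135.8 / 4
Load = 33.95 tonnes

33.95


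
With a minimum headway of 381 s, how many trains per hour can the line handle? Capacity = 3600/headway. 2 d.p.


Capacity = 3600 / headway
Capacity = 3600 / 381
Capacity = 9.45 trains/hour

9.45


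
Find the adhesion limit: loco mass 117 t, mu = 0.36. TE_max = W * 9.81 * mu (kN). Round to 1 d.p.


TE_max = W * g * mu
TE_max = 117 * 9.81 * 0.36
TE_max = 1147.77 * 0.36
TE_max = 413.2 kN

413.2


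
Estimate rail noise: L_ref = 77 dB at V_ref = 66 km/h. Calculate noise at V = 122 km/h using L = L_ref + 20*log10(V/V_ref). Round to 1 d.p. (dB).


V/V_ref = 122 / 66 = 1.848485
log10(1.848485) = 0.266816
20 * 0.266816 = 5.3363
L = 77 + 5.3363 = 82.3 dB

82.3


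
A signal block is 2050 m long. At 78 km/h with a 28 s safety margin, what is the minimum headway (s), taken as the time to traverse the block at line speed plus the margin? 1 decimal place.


V = 78 / 3.6 = 21.6667 m/s
Block traversal time = 2050 / 21.6667 = 94.6154 s
Headway = 94.6154 + 28
Headway = 122.6 s

122.6


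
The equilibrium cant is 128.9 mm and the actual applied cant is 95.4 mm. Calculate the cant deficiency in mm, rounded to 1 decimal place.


Cant deficiency = equilibrium cant - actual cant
CD = 128.9 - 95.4
CD = 33.5 mm

33.5


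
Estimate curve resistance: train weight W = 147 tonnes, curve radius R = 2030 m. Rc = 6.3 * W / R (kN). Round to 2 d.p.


Rc = 6.3 * W / R
Rc = 6.3 * 147 / 2030
Rc = 926.1 / 2030
Rc = 0.46 kN

0.46


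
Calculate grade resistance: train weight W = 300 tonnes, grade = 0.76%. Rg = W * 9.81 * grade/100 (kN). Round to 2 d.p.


Rg = W * 9.81 * grade / 100
Rg = 300 * 9.81 * 0.76 / 100
Rg = 2943.0 * 0.0076
Rg = 22.37 kN

22.37


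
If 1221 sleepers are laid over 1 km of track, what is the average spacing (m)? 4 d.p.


Spacing = 1000 m / number of sleepers
Spacing = 1000 / 1221
Spacing = 0.8190 m

0.8190


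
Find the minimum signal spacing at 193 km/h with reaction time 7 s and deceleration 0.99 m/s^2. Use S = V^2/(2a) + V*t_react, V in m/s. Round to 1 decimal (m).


V = 193 / 3.6 = 53.6111 m/s
Braking distance = 53.6111^2 / (2*0.99) = 1451.5915 m
Sighting distance = 53.6111 * 7 = 375.2778 m
S = 1451.5915 + 375.2778 = 1826.9 m

1826.9


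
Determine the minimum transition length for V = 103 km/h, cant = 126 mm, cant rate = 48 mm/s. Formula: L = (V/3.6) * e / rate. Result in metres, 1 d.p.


Convert speed: V = 103 / 3.6 = 28.6111 m/s
L = 28.6111 * 126 / 48
L = 3605.0 / 48
L = 75.1 m

75.1


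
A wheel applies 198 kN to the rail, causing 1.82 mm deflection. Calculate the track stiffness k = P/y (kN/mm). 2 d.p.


Track stiffness k = P / y
k = 198 / 1.82
k = 108.79 kN/mm

108.79


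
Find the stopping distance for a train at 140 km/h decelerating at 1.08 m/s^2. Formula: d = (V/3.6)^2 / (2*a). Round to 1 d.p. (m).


Convert speed: V = 140 / 3.6 = 38.8889 m/s
V^2 = 1512.3457
d = 1512.3457 / (2 * 1.08)
d = 1512.3457 / 2.16
d = 700.2 m

700.2


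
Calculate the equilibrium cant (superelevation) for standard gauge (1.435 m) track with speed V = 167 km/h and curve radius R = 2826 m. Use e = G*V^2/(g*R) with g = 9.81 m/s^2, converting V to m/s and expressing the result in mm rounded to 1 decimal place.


Convert speed: V = 167 / 3.6 = 46.3889 m/s
Apply formula: e = 1.435 * 46.3889^2 / (9.81 * 2826)
e = 1.435 * 2151.929 / 27723.06
e = 0.111388 m = 111.4 mm

111.4


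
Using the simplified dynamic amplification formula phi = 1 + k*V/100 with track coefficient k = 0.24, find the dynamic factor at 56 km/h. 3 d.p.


phi = 1 + k * V / 100
phi = 1 + 0.24 * 56 / 100
phi = 1 + 0.1344
phi = 1.134

1.134


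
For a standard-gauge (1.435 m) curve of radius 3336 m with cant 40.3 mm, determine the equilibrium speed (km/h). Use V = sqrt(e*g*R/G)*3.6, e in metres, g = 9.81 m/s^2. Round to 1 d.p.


Convert cant: e = 40.3 mm = 0.0403 m
V_ms = sqrt(0.0403 * 9.81 * 3336 / 1.435)
V_ms = sqrt(919.069162) = 30.3162 m/s
V = 30.3162 * 3.6 = 109.1 km/h

109.1


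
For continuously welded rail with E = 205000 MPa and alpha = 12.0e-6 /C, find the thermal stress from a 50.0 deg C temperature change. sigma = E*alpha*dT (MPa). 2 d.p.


sigma = E * alpha * dT
sigma = 205000 * 12.0e-6 * 50.0
sigma = 2.46 * 50.0
sigma = 123.00 MPa

123.00


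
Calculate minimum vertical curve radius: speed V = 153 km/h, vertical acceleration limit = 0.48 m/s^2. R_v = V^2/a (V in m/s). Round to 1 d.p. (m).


Convert speed: V = 153 / 3.6 = 42.5 m/s
V^2 = 1806.25 m^2/s^2
R_v = 1806.25 / 0.48
R_v = 3763.0 m

3763.0


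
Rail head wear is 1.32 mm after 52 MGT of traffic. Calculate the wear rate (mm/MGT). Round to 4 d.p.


Wear rate = total wear / cumulative tonnage
Rate = 1.32 / 52
Rate = 0.0254 mm/MGT

0.0254


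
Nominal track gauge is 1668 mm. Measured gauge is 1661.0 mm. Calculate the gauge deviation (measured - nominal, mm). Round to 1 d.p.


Deviation = measured - nominal
Deviation = 1661.0 - 1668
Deviation = -7.0 mm

-7.0


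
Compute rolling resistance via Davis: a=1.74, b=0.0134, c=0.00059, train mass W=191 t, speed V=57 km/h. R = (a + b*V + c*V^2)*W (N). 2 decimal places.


b*V = 0.0134 * 57 = 0.7638
c*V^2 = 0.00059 * 3249 = 1.91691
R_per_t = 1.74 + 0.7638 + 1.91691 = 4.42071 N/t
R_total = 4.42071 * 191 = 844.36 N

844.36


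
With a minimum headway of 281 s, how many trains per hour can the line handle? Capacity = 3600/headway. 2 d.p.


Capacity = 3600 / headway
Capacity = 3600 / 281
Capacity = 12.81 trains/hour

12.81


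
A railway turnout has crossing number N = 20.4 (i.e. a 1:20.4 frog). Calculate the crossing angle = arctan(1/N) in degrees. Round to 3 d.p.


1/N = 1/20.4 = 0.04902
angle = arctan(0.04902) = 0.04898 rad
angle = 0.04898 * 180/pi = 2.806 degrees

2.806


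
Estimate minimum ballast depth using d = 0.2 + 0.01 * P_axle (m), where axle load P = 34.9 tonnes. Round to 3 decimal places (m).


d = 0.2 + 0.01 * 34.9
d = 0.2 + 0.349
d = 0.549 m

0.549


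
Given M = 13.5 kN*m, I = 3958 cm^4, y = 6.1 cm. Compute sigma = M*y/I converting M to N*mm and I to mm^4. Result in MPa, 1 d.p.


Convert units:
M = 13.5 kN*m = 13500000 N*mm
y = 6.1 cm = 61 mm
I = 3958 cm^4 = 39580000 mm^4
sigma = 13500000 * 61 / 39580000
sigma = 20.8 MPa

20.8


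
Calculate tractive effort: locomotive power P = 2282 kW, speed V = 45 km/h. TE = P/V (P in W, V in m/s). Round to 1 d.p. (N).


Convert: P = 2282 kW = 2282000 W
V = 45 / 3.6 = 12.5 m/s
TE = 2282000 / 12.5
TE = 182560.0 N

182560.0


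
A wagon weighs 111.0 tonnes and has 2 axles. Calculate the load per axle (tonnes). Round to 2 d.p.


Load per axle = total weight / number of axles
Load = 111.0 / 2
Load = 55.50 tonnes

55.50


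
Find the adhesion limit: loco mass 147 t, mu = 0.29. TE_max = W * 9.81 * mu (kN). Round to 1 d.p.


TE_max = W * g * mu
TE_max = 147 * 9.81 * 0.29
TE_max = 1442.07 * 0.29
TE_max = 418.2 kN

418.2


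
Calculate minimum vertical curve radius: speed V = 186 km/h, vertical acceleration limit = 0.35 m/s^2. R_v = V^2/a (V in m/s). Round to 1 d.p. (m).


Convert speed: V = 186 / 3.6 = 51.6667 m/s
V^2 = 2669.4444 m^2/s^2
R_v = 2669.4444 / 0.35
R_v = 7627.0 m

7627.0


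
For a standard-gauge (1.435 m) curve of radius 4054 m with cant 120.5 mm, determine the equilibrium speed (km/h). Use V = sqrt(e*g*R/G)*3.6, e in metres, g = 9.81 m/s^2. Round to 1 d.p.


Convert cant: e = 120.5 mm = 0.1205 m
V_ms = sqrt(0.1205 * 9.81 * 4054 / 1.435)
V_ms = sqrt(3339.549596) = 57.7888 m/s
V = 57.7888 * 3.6 = 208.0 km/h

208.0


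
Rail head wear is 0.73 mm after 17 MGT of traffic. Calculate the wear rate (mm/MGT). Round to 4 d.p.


Wear rate = total wear / cumulative tonnage
Rate = 0.73 / 17
Rate = 0.0429 mm/MGT

0.0429


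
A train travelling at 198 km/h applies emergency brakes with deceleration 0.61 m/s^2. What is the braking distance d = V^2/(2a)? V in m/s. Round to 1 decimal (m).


Convert speed: V = 198 / 3.6 = 55.0 m/s
V^2 = 3025.0
d = 3025.0 / (2 * 0.61)
d = 3025.0 / 1.22
d = 2479.5 m

2479.5


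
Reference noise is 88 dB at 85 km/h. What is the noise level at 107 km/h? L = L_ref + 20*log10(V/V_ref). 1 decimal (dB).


V/V_ref = 107 / 85 = 1.258824
log10(1.258824) = 0.099965
20 * 0.099965 = 1.9993
L = 88 + 1.9993 = 90.0 dB

90.0


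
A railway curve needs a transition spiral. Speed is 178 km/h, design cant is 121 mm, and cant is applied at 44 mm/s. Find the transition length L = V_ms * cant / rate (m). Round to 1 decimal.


Convert speed: V = 178 / 3.6 = 49.4444 m/s
L = 49.4444 * 121 / 44
L = 5982.7778 / 44
L = 136.0 m

136.0


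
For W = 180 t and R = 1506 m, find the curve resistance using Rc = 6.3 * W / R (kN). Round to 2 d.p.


Rc = 6.3 * W / R
Rc = 6.3 * 180 / 1506
Rc = 1134.0 / 1506
Rc = 0.75 kN

0.75


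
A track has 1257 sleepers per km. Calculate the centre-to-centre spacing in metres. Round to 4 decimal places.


Spacing = 1000 m / number of sleepers
Spacing = 1000 / 1257
Spacing = 0.7955 m

0.7955


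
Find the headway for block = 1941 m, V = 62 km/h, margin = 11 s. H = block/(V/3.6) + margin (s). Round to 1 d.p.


V = 62 / 3.6 = 17.2222 m/s
Block traversal time = 1941 / 17.2222 = 112.7032 s
Headway = 112.7032 + 11
Headway = 123.7 s

123.7


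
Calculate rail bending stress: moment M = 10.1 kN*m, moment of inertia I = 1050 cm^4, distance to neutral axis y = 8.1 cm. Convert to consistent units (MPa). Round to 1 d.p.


Convert units:
M = 10.1 kN*m = 10100000 N*mm
y = 8.1 cm = 81 mm
I = 1050 cm^4 = 10500000 mm^4
sigma = 10100000 * 81 / 10500000
sigma = 77.9 MPa

77.9


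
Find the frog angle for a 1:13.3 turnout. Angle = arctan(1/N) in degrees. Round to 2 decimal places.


1/N = 1/13.3 = 0.075188
angle = arctan(0.075188) = 0.075047 rad
angle = 0.075047 * 180/pi = 4.30 degrees

4.30


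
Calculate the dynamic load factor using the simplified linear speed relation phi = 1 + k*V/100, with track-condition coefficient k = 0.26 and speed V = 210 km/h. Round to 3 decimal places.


phi = 1 + k * V / 100
phi = 1 + 0.26 * 210 / 100
phi = 1 + 0.546
phi = 1.546

1.546


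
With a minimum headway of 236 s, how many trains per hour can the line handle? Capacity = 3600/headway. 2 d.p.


Capacity = 3600 / headway
Capacity = 3600 / 236
Capacity = 15.25 trains/hour

15.25


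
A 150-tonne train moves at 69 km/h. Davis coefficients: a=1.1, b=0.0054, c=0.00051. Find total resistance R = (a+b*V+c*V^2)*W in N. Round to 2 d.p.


b*V = 0.0054 * 69 = 0.3726
c*V^2 = 0.00051 * 4761 = 2.42811
R_per_t = 1.1 + 0.3726 + 2.42811 = 3.90071 N/t
R_total = 3.90071 * 150 = 585.11 N

585.11


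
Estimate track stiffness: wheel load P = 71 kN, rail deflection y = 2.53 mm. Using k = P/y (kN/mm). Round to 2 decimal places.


Track stiffness k = P / y
k = 71 / 2.53
k = 28.06 kN/mm

28.06


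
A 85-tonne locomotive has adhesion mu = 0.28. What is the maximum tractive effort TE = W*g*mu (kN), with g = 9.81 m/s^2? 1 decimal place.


TE_max = W * g * mu
TE_max = 85 * 9.81 * 0.28
TE_max = 833.85 * 0.28
TE_max = 233.5 kN

233.5


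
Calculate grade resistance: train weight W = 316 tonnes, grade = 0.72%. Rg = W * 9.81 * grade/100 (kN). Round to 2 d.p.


Rg = W * 9.81 * grade / 100
Rg = 316 * 9.81 * 0.72 / 100
Rg = 3099.96 * 0.0072
Rg = 22.32 kN

22.32


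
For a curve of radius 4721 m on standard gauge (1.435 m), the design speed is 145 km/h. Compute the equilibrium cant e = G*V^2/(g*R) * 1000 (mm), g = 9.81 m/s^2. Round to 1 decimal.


Convert speed: V = 145 / 3.6 = 40.2778 m/s
Apply formula: e = 1.435 * 40.2778^2 / (9.81 * 4721)
e = 1.435 * 1622.2994 / 46313.01
e = 0.050267 m = 50.3 mm

50.3


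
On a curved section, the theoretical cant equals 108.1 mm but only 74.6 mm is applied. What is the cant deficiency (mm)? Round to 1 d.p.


Cant deficiency = equilibrium cant - actual cant
CD = 108.1 - 74.6
CD = 33.5 mm

33.5


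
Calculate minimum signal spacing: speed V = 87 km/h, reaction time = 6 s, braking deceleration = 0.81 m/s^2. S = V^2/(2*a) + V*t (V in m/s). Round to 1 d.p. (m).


V = 87 / 3.6 = 24.1667 m/s
Braking distance = 24.1667^2 / (2*0.81) = 360.511 m
Sighting distance = 24.1667 * 6 = 145.0 m
S = 360.511 + 145.0 = 505.5 m

505.5


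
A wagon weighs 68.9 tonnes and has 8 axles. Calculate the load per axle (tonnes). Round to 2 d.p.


Load per axle = total weight / number of axles
Load = 68.9 / 8
Load = 8.61 tonnes

8.61


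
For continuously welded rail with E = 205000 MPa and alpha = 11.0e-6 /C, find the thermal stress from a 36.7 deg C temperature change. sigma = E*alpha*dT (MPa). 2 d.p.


sigma = E * alpha * dT
sigma = 205000 * 11.0e-6 * 36.7
sigma = 2.255 * 36.7
sigma = 82.76 MPa

82.76


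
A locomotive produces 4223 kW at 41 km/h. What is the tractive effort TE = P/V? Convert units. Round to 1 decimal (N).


Convert: P = 4223 kW = 4223000 W
V = 41 / 3.6 = 11.3889 m/s
TE = 4223000 / 11.3889
TE = 370800.0 N

370800.0


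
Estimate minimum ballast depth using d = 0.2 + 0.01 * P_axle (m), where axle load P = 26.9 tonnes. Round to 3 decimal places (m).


d = 0.2 + 0.01 * 26.9
d = 0.2 + 0.269
d = 0.469 m

0.469


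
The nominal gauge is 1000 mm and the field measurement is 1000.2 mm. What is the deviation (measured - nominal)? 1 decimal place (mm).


Deviation = measured - nominal
Deviation = 1000.2 - 1000
Deviation = 0.2 mm

0.2


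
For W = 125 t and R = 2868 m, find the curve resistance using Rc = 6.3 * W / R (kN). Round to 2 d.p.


Rc = 6.3 * W / R
Rc = 6.3 * 125 / 2868
Rc = 787.5 / 2868
Rc = 0.27 kN

0.27


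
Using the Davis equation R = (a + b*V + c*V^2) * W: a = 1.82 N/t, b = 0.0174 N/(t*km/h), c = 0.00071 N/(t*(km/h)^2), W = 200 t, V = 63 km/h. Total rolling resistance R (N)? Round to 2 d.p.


b*V = 0.0174 * 63 = 1.0962
c*V^2 = 0.00071 * 3969 = 2.81799
R_per_t = 1.82 + 1.0962 + 2.81799 = 5.73419 N/t
R_total = 5.73419 * 200 = 1146.84 N

1146.84


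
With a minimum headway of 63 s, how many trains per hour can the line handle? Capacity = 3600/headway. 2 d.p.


Capacity = 3600 / headway
Capacity = 3600 / 63
Capacity = 57.14 trains/hour

57.14


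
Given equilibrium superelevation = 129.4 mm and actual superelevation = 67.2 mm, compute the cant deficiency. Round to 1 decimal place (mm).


Cant deficiency = equilibrium cant - actual cant
CD = 129.4 - 67.2
CD = 62.2 mm

62.2


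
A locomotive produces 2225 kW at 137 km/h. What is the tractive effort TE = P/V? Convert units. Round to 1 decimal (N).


Convert: P = 2225 kW = 2225000 W
V = 137 / 3.6 = 38.0556 m/s
TE = 2225000 / 38.0556
TE = 58467.2 N

58467.2


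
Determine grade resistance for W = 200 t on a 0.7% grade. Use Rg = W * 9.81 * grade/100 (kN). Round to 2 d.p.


Rg = W * 9.81 * grade / 100
Rg = 200 * 9.81 * 0.7 / 100
Rg = 1962.0 * 0.007
Rg = 13.73 kN

13.73


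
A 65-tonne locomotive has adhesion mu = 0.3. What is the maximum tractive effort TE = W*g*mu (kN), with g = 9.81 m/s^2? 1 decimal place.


TE_max = W * g * mu
TE_max = 65 * 9.81 * 0.3
TE_max = 637.65 * 0.3
TE_max = 191.3 kN

191.3


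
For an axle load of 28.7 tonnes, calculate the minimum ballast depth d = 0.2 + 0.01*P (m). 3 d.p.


d = 0.2 + 0.01 * 28.7
d = 0.2 + 0.287
d = 0.487 m

0.487


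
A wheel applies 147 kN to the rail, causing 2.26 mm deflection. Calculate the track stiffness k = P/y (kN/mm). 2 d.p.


Track stiffness k = P / y
k = 147 / 2.26
k = 65.04 kN/mm

65.04


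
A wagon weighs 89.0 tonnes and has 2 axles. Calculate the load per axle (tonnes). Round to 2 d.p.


Load per axle = total weight / number of axles
Load = 89.0 / 2
Load = 44.50 tonnes

44.50


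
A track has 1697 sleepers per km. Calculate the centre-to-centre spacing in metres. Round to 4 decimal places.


Spacing = 1000 m / number of sleepers
Spacing = 1000 / 1697
Spacing = 0.5893 m

0.5893


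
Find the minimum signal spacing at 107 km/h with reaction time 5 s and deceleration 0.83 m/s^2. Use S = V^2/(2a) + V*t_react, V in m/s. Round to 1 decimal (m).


V = 107 / 3.6 = 29.7222 m/s
Braking distance = 29.7222^2 / (2*0.83) = 532.175 m
Sighting distance = 29.7222 * 5 = 148.6111 m
S = 532.175 + 148.6111 = 680.8 m

680.8


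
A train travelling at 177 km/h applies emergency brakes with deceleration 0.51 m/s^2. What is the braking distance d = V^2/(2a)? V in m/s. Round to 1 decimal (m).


Convert speed: V = 177 / 3.6 = 49.1667 m/s
V^2 = 2417.3611
d = 2417.3611 / (2 * 0.51)
d = 2417.3611 / 1.02
d = 2370.0 m

2370.0


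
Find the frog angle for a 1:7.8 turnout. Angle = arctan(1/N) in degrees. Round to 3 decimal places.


1/N = 1/7.8 = 0.128205
angle = arctan(0.128205) = 0.12751 rad
angle = 0.12751 * 180/pi = 7.306 degrees

7.306
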